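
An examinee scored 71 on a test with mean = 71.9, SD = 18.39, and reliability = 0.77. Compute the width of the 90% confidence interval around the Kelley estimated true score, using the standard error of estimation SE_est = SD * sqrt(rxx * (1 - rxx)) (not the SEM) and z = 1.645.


True score estimate = 0.77*71 + 0.23*71.9 = 71.207
SE_est = SD * sqrt(rxx * (1 - rxx)) = 18.39 * sqrt(0.77 * 0.23) = 18.39 * sqrt(0.1771) = 7.73911
CI = T_est +/- z * SE_est, so width = 2 * z * SE_est = 2 * 1.645 * 7.73911
Width = 25.4617

25.4617


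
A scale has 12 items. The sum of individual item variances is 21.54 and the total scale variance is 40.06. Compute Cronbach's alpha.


alpha = (k/(k-1)) * (1 - sum(si^2)/s_total^2)
= (12/11) * (1 - 21.54/40.06)
alpha = 0.5043

0.5043


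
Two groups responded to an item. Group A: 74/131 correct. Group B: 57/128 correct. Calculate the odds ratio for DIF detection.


Odds_A = 74/57 = 1.2982
Odds_B = 57/71 = 0.8028
OR = Odds_A / Odds_B = 1.2982 / 0.8028
Exactly, OR = (74 * 71) / (57 * 57) = 5254 / 3249
OR = 1.6171

1.6171


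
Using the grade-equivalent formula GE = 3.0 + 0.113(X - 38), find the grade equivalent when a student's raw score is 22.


raw - median = 22 - 38 = -16
slope * diff = 0.113 * -16 = -1.808
GE = 3.0 + -1.808
GE = 1.192

1.192


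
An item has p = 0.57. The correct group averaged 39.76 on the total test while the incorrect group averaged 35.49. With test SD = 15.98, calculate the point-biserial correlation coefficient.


q = 1 - p = 0.43
rpb = ((M1 - M0) / SD) * sqrt(p * q)
rpb = ((39.76 - 35.49) / 15.98) * sqrt(0.57 * 0.43)
rpb = 0.1323

0.1323


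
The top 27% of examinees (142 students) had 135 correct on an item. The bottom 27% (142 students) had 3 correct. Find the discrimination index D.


p_upper = 135/142 = 0.9507
p_lower = 3/142 = 0.0211
D = 0.9507 - 0.0211 = 0.9296

0.9296


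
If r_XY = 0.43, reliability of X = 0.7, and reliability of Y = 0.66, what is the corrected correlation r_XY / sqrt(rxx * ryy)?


r_corrected = rxy / sqrt(rxx * ryy)
= 0.43 / sqrt(0.7 * 0.66)
= 0.43 / sqrt(0.462)
= 0.43 / 0.679706
r_corrected = 0.6326

0.6326


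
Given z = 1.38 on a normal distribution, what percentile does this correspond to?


CDF(z) = 0.5 * (1 + erf(z/sqrt(2)))
erf(0.9758) = 0.8324
CDF = 0.9162
Percentile rank = 0.9162 * 100 = 91.62

91.62


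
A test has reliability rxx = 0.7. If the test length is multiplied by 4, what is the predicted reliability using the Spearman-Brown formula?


r_new = (n * rxx) / (1 + (n-1) * rxx)
r_new = (4 * 0.7) / (1 + 3 * 0.7)
r_new = 2.8 / 3.1
r_new = 0.9032

0.9032


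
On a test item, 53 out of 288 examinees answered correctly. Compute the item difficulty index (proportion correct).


Item difficulty p = number correct / total examinees
p = 53 / 288
p = 0.184

0.184


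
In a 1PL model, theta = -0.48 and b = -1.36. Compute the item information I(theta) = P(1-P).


P = 1/(1+exp(-(-0.48--1.36))) = 0.7068
I = P*(1-P) = 0.7068 * 0.2932
I = 0.2072

0.2072


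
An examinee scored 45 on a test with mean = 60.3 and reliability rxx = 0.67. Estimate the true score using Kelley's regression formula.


T_est = rxx * X + (1 - rxx) * mean
T_est = 0.67 * 45 + 0.33 * 60.3
T_est = 30.15 + 19.899
T_est = 50.049

50.049


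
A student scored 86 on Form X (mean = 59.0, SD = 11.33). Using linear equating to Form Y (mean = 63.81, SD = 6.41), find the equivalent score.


slope = SD_Y / SD_X = 6.41 / 11.33 ~ 0.5658
intercept = mean_Y - slope * mean_X = 63.81 - (6.41 / 11.33) * 59.0 ~ 30.4305
Y = slope * X + intercept. To avoid rounding drift from the rounded slope/intercept, evaluate the equivalent form Y = mean_Y + SD_Y * (X - mean_X) / SD_X at full precision:
Y = 63.81 + 6.41 * (86 - 59.0) / 11.33
Y = 63.81 + 6.41 * 27.0 / 11.33
Y = 63.81 + 173.07 / 11.33
Y = 63.81 + 15.2754
Y = 79.0854

79.0854


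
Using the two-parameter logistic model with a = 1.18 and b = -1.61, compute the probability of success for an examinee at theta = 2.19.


a*(theta - b) = 1.18 * (2.19 - -1.61) = 4.484
exp(-4.484) = 0.0113
P = 1 / (1 + 0.0113)
P = 0.9888

0.9888


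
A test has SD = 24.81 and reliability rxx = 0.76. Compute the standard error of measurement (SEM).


SEM = SD * sqrt(1 - rxx)
SEM = 24.81 * sqrt(1 - 0.76)
SEM = 24.81 * sqrt(0.24) = 24.81 * 0.489898
SEM = 12.1544

12.1544


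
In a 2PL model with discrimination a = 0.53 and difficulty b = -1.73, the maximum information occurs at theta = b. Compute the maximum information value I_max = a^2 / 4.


For 2PL, max info at theta = b = -1.73
I_max = a^2 / 4 = 0.53^2 / 4
= 0.2809 / 4
I_max = 0.0702

0.0702


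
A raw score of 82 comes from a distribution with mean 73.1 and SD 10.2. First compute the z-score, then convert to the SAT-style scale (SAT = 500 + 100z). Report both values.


z = (X - mean) / SD = (82 - 73.1) / 10.2
z = 8.9 / 10.2
z = 0.8725
SAT-scale = SAT = 500 + 100z
Carry z at full precision (z = 8.9 / 10.2) into the conversion:
SAT-scale = 500 + 100 * (8.9 / 10.2) = 500 + 890 / 10.2
SAT-scale = 500 + 87.2549
SAT-scale = 587.2549

587.2549


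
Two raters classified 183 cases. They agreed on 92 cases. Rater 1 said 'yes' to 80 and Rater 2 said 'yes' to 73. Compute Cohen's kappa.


P_o = 92/183 = 0.502732
P_e = (80*73 + 103*110) / 33489 = 0.512706
kappa = (P_o - P_e) / (1 - P_e)
kappa = (0.502732 - 0.512706) / (1 - 0.512706)
kappa = -0.0205

-0.0205


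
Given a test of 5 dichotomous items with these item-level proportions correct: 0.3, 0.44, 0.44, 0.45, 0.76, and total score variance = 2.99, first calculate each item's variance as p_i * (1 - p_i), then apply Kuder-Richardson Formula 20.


For each item, compute p_i * q_i:
  Item 1: 0.3 * 0.7 = 0.21
  Item 2: 0.44 * 0.56 = 0.2464
  Item 3: 0.44 * 0.56 = 0.2464
  Item 4: 0.45 * 0.55 = 0.2475
  Item 5: 0.76 * 0.24 = 0.1824
Sum(p_i * q_i) = 0.21 + 0.2464 + 0.2464 + 0.2475 + 0.1824 = 1.1327
KR-20 = (k/(k-1)) * (1 - Sum(p_i*q_i) / Var_total)
= (5/4) * (1 - 1.1327/2.99)
= 1.25 * 0.6212
KR-20 = 0.7765

0.7765


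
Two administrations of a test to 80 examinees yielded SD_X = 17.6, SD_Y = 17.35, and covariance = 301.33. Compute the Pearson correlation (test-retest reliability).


r = cov(X,Y) / (SD_X * SD_Y)
r = 301.33 / (17.6 * 17.35)
r = 301.33 / 305.36
r = 0.9868

0.9868


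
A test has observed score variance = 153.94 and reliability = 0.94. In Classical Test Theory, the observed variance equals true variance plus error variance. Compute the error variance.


var_true = rxx * var_obs = 0.94 * 153.94 = 144.7036
var_error = var_obs - var_true
var_error = 153.94 - 144.7036
var_error = 9.2364

9.2364


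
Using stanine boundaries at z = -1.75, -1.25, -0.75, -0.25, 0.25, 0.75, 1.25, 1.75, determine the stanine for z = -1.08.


Stanine boundaries: [-1.75, -1.25, -0.75, -0.25, 0.25, 0.75, 1.25, 1.75]
z = -1.08
Check each boundary:
  z >= -1.75 -> could be stanine 2
  z >= -1.25 -> could be stanine 3
  z < -0.75
  z < -0.25
  z < 0.25
  z < 0.75
  z < 1.25
  z < 1.75
Highest qualifying boundary gives stanine = 3

3


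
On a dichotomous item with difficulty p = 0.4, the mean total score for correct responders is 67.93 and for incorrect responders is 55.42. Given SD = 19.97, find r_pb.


q = 1 - p = 0.6
rpb = ((M1 - M0) / SD) * sqrt(p * q)
rpb = ((67.93 - 55.42) / 19.97) * sqrt(0.4 * 0.6)
rpb = 0.3069

0.3069


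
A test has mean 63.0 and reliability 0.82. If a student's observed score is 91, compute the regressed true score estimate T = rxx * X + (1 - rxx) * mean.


T_est = rxx * X + (1 - rxx) * mean
T_est = 0.82 * 91 + 0.18 * 63.0
T_est = 74.62 + 11.34
T_est = 85.96

85.96


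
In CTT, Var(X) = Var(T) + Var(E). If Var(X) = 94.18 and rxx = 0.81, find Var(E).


var_true = rxx * var_obs = 0.81 * 94.18 = 76.2858
var_error = var_obs - var_true
var_error = 94.18 - 76.2858
var_error = 17.8942

17.8942


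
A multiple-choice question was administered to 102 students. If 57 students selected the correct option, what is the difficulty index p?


Item difficulty p = number correct / total examinees
p = 57 / 102
p = 0.5588

0.5588


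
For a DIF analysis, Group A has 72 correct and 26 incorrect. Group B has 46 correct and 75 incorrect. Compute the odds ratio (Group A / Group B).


Odds_A = 72/26 = 2.7692
Odds_B = 46/75 = 0.6133
OR = Odds_A / Odds_B = 2.7692 / 0.6133
Exactly, OR = (72 * 75) / (26 * 46) = 5400 / 1196
OR = 4.5151

4.5151


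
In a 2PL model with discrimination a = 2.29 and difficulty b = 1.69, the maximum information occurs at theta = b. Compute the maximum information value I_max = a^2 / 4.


For 2PL, max info at theta = b = 1.69
I_max = a^2 / 4 = 2.29^2 / 4
= 5.2441 / 4
I_max = 1.311

1.311


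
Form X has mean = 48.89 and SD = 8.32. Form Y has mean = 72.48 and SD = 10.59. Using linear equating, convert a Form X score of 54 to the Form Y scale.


slope = SD_Y / SD_X = 10.59 / 8.32 ~ 1.2728
intercept = mean_Y - slope * mean_X = 72.48 - (10.59 / 8.32) * 48.89 ~ 10.251
Y = slope * X + intercept. To avoid rounding drift from the rounded slope/intercept, evaluate the equivalent form Y = mean_Y + SD_Y * (X - mean_X) / SD_X at full precision:
Y = 72.48 + 10.59 * (54 - 48.89) / 8.32
Y = 72.48 + 10.59 * 5.11 / 8.32
Y = 72.48 + 54.1149 / 8.32
Y = 72.48 + 6.5042
Y = 78.9842

78.9842


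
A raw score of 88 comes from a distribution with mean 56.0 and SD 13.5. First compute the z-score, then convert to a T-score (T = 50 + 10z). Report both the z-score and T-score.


z = (X - mean) / SD = (88 - 56.0) / 13.5
z = 32.0 / 13.5
z = 2.3704
T-score = T = 50 + 10z
Carry z at full precision (z = 32.0 / 13.5) into the conversion:
T-score = 50 + 10 * (32.0 / 13.5) = 50 + 320 / 13.5
T-score = 50 + 23.7037
T-score = 73.7037

73.7037


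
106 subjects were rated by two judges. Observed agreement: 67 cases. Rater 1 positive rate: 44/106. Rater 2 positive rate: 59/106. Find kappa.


P_o = 67/106 = 0.632075
P_e = (44*59 + 62*47) / 11236 = 0.490388
kappa = (P_o - P_e) / (1 - P_e)
kappa = (0.632075 - 0.490388) / (1 - 0.490388)
kappa = 0.278

0.278


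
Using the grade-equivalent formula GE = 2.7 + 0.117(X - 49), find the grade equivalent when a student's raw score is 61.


raw - median = 61 - 49 = 12
slope * diff = 0.117 * 12 = 1.404
GE = 2.7 + 1.404
GE = 4.104

4.104


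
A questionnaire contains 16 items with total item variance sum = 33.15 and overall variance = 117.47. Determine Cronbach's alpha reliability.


alpha = (k/(k-1)) * (1 - sum(si^2)/s_total^2)
= (16/15) * (1 - 33.15/117.47)
alpha = 0.7657

0.7657


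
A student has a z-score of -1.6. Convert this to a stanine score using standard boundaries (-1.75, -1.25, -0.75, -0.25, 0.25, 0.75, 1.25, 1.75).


Stanine boundaries: [-1.75, -1.25, -0.75, -0.25, 0.25, 0.75, 1.25, 1.75]
z = -1.6
Check each boundary:
  z >= -1.75 -> could be stanine 2
  z < -1.25
  z < -0.75
  z < -0.25
  z < 0.25
  z < 0.75
  z < 1.25
  z < 1.75
Highest qualifying boundary gives stanine = 2

2


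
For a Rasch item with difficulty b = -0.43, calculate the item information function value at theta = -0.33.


P = 1/(1+exp(-(-0.33--0.43))) = 0.525
I = P*(1-P) = 0.525 * 0.475
I = 0.2494

0.2494


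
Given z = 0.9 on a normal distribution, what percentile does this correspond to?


CDF(z) = 0.5 * (1 + erf(z/sqrt(2)))
erf(0.6364) = 0.6319
CDF = 0.8159
Percentile rank = 0.8159 * 100 = 81.59

81.59


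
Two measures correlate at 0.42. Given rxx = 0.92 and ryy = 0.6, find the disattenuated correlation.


r_corrected = rxy / sqrt(rxx * ryy)
= 0.42 / sqrt(0.92 * 0.6)
= 0.42 / sqrt(0.552)
= 0.42 / 0.742967
r_corrected = 0.5653

0.5653


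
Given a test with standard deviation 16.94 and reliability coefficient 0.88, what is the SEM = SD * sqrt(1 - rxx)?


SEM = SD * sqrt(1 - rxx)
SEM = 16.94 * sqrt(1 - 0.88)
SEM = 16.94 * sqrt(0.12) = 16.94 * 0.34641
SEM = 5.8682

5.8682


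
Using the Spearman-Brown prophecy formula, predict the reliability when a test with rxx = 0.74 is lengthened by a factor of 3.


r_new = (n * rxx) / (1 + (n-1) * rxx)
r_new = (3 * 0.74) / (1 + 2 * 0.74)
r_new = 2.22 / 2.48
r_new = 0.8952

0.8952


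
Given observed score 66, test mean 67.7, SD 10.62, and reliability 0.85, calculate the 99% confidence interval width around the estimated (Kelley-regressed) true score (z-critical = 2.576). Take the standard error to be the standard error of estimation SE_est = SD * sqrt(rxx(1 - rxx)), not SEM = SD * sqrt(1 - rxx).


True score estimate = 0.85*66 + 0.15*67.7 = 66.255
SE_est = SD * sqrt(rxx * (1 - rxx)) = 10.62 * sqrt(0.85 * 0.15) = 10.62 * sqrt(0.1275) = 3.792098
CI = T_est +/- z * SE_est, so width = 2 * z * SE_est = 2 * 2.576 * 3.792098
Width = 19.5369

19.5369


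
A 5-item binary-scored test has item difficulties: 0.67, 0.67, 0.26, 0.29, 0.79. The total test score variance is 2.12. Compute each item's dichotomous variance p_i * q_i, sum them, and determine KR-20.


For each item, compute p_i * q_i:
  Item 1: 0.67 * 0.33 = 0.2211
  Item 2: 0.67 * 0.33 = 0.2211
  Item 3: 0.26 * 0.74 = 0.1924
  Item 4: 0.29 * 0.71 = 0.2059
  Item 5: 0.79 * 0.21 = 0.1659
Sum(p_i * q_i) = 0.2211 + 0.2211 + 0.1924 + 0.2059 + 0.1659 = 1.0064
KR-20 = (k/(k-1)) * (1 - Sum(p_i*q_i) / Var_total)
= (5/4) * (1 - 1.0064/2.12)
= 1.25 * 0.5253
KR-20 = 0.6566

0.6566


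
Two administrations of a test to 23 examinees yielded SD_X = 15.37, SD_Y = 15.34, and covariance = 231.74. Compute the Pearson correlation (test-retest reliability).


r = cov(X,Y) / (SD_X * SD_Y)
r = 231.74 / (15.37 * 15.34)
r = 231.74 / 235.7758
r = 0.9829

0.9829


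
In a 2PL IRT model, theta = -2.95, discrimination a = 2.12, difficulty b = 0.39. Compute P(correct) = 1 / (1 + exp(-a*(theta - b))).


a*(theta - b) = 2.12 * (-2.95 - 0.39) = -7.0808
exp(--7.0808) = 1188.9193
P = 1 / (1 + 1188.9193)
P = 0.0008

0.0008


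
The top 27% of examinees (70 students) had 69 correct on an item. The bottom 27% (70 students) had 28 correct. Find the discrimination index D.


p_upper = 69/70 = 0.9857
p_lower = 28/70 = 0.4
D = 0.9857 - 0.4 = 0.5857

0.5857


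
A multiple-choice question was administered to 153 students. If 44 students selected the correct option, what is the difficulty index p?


Item difficulty p = number correct / total examinees
p = 44 / 153
p = 0.2876

0.2876


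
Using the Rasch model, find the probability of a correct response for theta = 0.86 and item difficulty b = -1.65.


theta - b = 0.86 - -1.65 = 2.51
exp(-(theta - b)) = exp(-2.51) = 0.0813
P = 1 / (1 + 0.0813)
P = 0.9248

0.9248


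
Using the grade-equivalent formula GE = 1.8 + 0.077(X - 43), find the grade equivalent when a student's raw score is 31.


raw - median = 31 - 43 = -12
slope * diff = 0.077 * -12 = -0.924
GE = 1.8 + -0.924
GE = 0.876

0.876


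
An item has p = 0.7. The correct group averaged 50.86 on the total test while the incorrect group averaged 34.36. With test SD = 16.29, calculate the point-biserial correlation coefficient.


q = 1 - p = 0.3
rpb = ((M1 - M0) / SD) * sqrt(p * q)
rpb = ((50.86 - 34.36) / 16.29) * sqrt(0.7 * 0.3)
rpb = 0.4642

0.4642


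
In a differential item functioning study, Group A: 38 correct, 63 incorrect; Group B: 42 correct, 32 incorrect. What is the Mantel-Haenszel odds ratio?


Odds_A = 38/63 = 0.6032
Odds_B = 42/32 = 1.3125
OR = Odds_A / Odds_B = 0.6032 / 1.3125
Exactly, OR = (38 * 32) / (63 * 42) = 1216 / 2646
OR = 0.4596

0.4596


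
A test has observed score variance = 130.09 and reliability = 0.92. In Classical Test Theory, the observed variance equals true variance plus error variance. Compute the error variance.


var_true = rxx * var_obs = 0.92 * 130.09 = 119.6828
var_error = var_obs - var_true
var_error = 130.09 - 119.6828
var_error = 10.4072

10.4072


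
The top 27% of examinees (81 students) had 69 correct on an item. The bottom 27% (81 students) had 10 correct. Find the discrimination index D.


p_upper = 69/81 = 0.8519
p_lower = 10/81 = 0.1235
D = 0.8519 - 0.1235 = 0.7284

0.7284


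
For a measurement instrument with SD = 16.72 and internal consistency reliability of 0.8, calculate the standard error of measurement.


SEM = SD * sqrt(1 - rxx)
SEM = 16.72 * sqrt(1 - 0.8)
SEM = 16.72 * sqrt(0.2) = 16.72 * 0.447214
SEM = 7.4774

7.4774


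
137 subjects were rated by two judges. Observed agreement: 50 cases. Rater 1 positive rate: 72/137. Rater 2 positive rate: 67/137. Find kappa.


P_o = 50/137 = 0.364964
P_e = (72*67 + 65*70) / 18769 = 0.499441
kappa = (P_o - P_e) / (1 - P_e)
kappa = (0.364964 - 0.499441) / (1 - 0.499441)
kappa = -0.2687

-0.2687


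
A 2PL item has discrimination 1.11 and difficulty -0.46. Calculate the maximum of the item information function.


For 2PL, max info at theta = b = -0.46
I_max = a^2 / 4 = 1.11^2 / 4
= 1.2321 / 4
I_max = 0.308

0.308


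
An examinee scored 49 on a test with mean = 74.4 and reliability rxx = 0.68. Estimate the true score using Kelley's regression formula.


T_est = rxx * X + (1 - rxx) * mean
T_est = 0.68 * 49 + 0.32 * 74.4
T_est = 33.32 + 23.808
T_est = 57.128

57.128


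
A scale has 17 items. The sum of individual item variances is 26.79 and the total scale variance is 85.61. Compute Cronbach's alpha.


alpha = (k/(k-1)) * (1 - sum(si^2)/s_total^2)
= (17/16) * (1 - 26.79/85.61)
alpha = 0.73

0.73


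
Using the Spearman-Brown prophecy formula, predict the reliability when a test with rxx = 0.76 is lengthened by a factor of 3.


r_new = (n * rxx) / (1 + (n-1) * rxx)
r_new = (3 * 0.76) / (1 + 2 * 0.76)
r_new = 2.28 / 2.52
r_new = 0.9048

0.9048


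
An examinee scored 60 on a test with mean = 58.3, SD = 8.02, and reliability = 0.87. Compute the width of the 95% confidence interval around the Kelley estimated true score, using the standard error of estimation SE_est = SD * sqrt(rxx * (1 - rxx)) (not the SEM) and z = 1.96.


True score estimate = 0.87*60 + 0.13*58.3 = 59.779
SE_est = SD * sqrt(rxx * (1 - rxx)) = 8.02 * sqrt(0.87 * 0.13) = 8.02 * sqrt(0.1131) = 2.697154
CI = T_est +/- z * SE_est, so width = 2 * z * SE_est = 2 * 1.96 * 2.697154
Width = 10.5728

10.5728


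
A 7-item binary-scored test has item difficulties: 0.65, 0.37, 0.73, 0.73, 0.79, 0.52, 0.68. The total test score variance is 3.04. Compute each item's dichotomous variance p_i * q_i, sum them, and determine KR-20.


For each item, compute p_i * q_i:
  Item 1: 0.65 * 0.35 = 0.2275
  Item 2: 0.37 * 0.63 = 0.2331
  Item 3: 0.73 * 0.27 = 0.1971
  Item 4: 0.73 * 0.27 = 0.1971
  Item 5: 0.79 * 0.21 = 0.1659
  Item 6: 0.52 * 0.48 = 0.2496
  Item 7: 0.68 * 0.32 = 0.2176
Sum(p_i * q_i) = 0.2275 + 0.2331 + 0.1971 + 0.1971 + 0.1659 + 0.2496 + 0.2176 = 1.4879
KR-20 = (k/(k-1)) * (1 - Sum(p_i*q_i) / Var_total)
= (7/6) * (1 - 1.4879/3.04)
= 1.1667 * 0.5106
KR-20 = 0.5957

0.5957


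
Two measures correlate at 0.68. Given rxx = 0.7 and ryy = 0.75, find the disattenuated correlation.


r_corrected = rxy / sqrt(rxx * ryy)
= 0.68 / sqrt(0.7 * 0.75)
= 0.68 / sqrt(0.525)
= 0.68 / 0.724569
r_corrected = 0.9385

0.9385


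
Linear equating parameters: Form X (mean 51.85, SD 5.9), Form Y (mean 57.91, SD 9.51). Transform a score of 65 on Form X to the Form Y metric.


slope = SD_Y / SD_X = 9.51 / 5.9 ~ 1.6119
intercept = mean_Y - slope * mean_X = 57.91 - (9.51 / 5.9) * 51.85 ~ -25.6652
Y = slope * X + intercept. To avoid rounding drift from the rounded slope/intercept, evaluate the equivalent form Y = mean_Y + SD_Y * (X - mean_X) / SD_X at full precision:
Y = 57.91 + 9.51 * (65 - 51.85) / 5.9
Y = 57.91 + 9.51 * 13.15 / 5.9
Y = 57.91 + 125.0565 / 5.9
Y = 57.91 + 21.196
Y = 79.106

79.106


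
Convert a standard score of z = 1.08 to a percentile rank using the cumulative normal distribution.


CDF(z) = 0.5 * (1 + erf(z/sqrt(2)))
erf(0.7637) = 0.7199
CDF = 0.8599
Percentile rank = 0.8599 * 100 = 85.99

85.99


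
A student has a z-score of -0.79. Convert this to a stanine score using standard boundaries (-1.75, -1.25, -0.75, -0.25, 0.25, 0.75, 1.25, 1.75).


Stanine boundaries: [-1.75, -1.25, -0.75, -0.25, 0.25, 0.75, 1.25, 1.75]
z = -0.79
Check each boundary:
  z >= -1.75 -> could be stanine 2
  z >= -1.25 -> could be stanine 3
  z < -0.75
  z < -0.25
  z < 0.25
  z < 0.75
  z < 1.25
  z < 1.75
Highest qualifying boundary gives stanine = 3

3


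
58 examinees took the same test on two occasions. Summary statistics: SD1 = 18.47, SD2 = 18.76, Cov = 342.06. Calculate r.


r = cov(X,Y) / (SD_X * SD_Y)
r = 342.06 / (18.47 * 18.76)
r = 342.06 / 346.4972
r = 0.9872

0.9872


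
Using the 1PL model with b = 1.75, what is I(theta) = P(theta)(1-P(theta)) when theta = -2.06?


P = 1/(1+exp(-(-2.06-1.75))) = 0.0217
I = P*(1-P) = 0.0217 * 0.9783
I = 0.0212

0.0212


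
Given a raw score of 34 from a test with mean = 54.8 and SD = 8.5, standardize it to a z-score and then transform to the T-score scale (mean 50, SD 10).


z = (X - mean) / SD = (34 - 54.8) / 8.5
z = -20.8 / 8.5
z = -2.4471
T-score = T = 50 + 10z
Carry z at full precision (z = -20.8 / 8.5) into the conversion:
T-score = 50 + 10 * (-20.8 / 8.5) = 50 + -208 / 8.5
T-score = 50 + -24.4706
T-score = 25.5294

25.5294


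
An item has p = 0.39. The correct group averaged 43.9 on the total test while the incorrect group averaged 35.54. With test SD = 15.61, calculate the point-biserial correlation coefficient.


q = 1 - p = 0.61
rpb = ((M1 - M0) / SD) * sqrt(p * q)
rpb = ((43.9 - 35.54) / 15.61) * sqrt(0.39 * 0.61)
rpb = 0.2612

0.2612


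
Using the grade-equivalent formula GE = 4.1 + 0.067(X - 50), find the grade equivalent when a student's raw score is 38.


raw - median = 38 - 50 = -12
slope * diff = 0.067 * -12 = -0.804
GE = 4.1 + -0.804
GE = 3.296

3.296


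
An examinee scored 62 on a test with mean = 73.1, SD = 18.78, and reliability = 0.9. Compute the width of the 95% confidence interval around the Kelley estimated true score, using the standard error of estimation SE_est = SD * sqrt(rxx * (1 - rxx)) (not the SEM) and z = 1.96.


True score estimate = 0.9*62 + 0.1*73.1 = 63.11
SE_est = SD * sqrt(rxx * (1 - rxx)) = 18.78 * sqrt(0.9 * 0.1) = 18.78 * sqrt(0.09) = 5.634
CI = T_est +/- z * SE_est, so width = 2 * z * SE_est = 2 * 1.96 * 5.634
Width = 22.0853

22.0853


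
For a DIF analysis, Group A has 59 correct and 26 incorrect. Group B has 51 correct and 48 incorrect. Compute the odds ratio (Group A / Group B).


Odds_A = 59/26 = 2.2692
Odds_B = 51/48 = 1.0625
OR = Odds_A / Odds_B = 2.2692 / 1.0625
Exactly, OR = (59 * 48) / (26 * 51) = 2832 / 1326
OR = 2.1357

2.1357


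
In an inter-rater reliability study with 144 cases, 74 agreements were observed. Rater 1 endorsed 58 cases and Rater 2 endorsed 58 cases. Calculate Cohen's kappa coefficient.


P_o = 74/144 = 0.513889
P_e = (58*58 + 86*86) / 20736 = 0.518904
kappa = (P_o - P_e) / (1 - P_e)
kappa = (0.513889 - 0.518904) / (1 - 0.518904)
kappa = -0.0104

-0.0104


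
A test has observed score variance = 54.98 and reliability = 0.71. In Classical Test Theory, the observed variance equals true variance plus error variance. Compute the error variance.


var_true = rxx * var_obs = 0.71 * 54.98 = 39.0358
var_error = var_obs - var_true
var_error = 54.98 - 39.0358
var_error = 15.9442

15.9442


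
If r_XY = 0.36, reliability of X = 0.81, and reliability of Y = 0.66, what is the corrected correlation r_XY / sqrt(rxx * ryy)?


r_corrected = rxy / sqrt(rxx * ryy)
= 0.36 / sqrt(0.81 * 0.66)
= 0.36 / sqrt(0.5346)
= 0.36 / 0.731163
r_corrected = 0.4924

0.4924


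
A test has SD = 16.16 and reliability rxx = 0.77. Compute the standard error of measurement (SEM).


SEM = SD * sqrt(1 - rxx)
SEM = 16.16 * sqrt(1 - 0.77)
SEM = 16.16 * sqrt(0.23) = 16.16 * 0.479583
SEM = 7.7501

7.7501


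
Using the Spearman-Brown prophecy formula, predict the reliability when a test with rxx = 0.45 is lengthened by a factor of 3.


r_new = (n * rxx) / (1 + (n-1) * rxx)
r_new = (3 * 0.45) / (1 + 2 * 0.45)
r_new = 1.35 / 1.9
r_new = 0.7105

0.7105


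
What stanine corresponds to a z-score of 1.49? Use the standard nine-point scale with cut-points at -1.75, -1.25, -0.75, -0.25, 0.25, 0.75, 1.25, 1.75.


Stanine boundaries: [-1.75, -1.25, -0.75, -0.25, 0.25, 0.75, 1.25, 1.75]
z = 1.49
Check each boundary:
  z >= -1.75 -> could be stanine 2
  z >= -1.25 -> could be stanine 3
  z >= -0.75 -> could be stanine 4
  z >= -0.25 -> could be stanine 5
  z >= 0.25 -> could be stanine 6
  z >= 0.75 -> could be stanine 7
  z >= 1.25 -> could be stanine 8
  z < 1.75
Highest qualifying boundary gives stanine = 8

8


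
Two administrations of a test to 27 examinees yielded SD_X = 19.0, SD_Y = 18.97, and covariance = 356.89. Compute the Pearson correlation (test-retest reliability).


r = cov(X,Y) / (SD_X * SD_Y)
r = 356.89 / (19.0 * 18.97)
r = 356.89 / 360.43
r = 0.9902

0.9902


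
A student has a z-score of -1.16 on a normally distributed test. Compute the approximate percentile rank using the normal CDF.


CDF(z) = 0.5 * (1 + erf(z/sqrt(2)))
erf(-0.8202) = -0.754
CDF = 0.123
Percentile rank = 0.123 * 100 = 12.3

12.3


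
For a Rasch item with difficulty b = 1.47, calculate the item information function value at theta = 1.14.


P = 1/(1+exp(-(1.14-1.47))) = 0.4182
I = P*(1-P) = 0.4182 * 0.5818
I = 0.2433

0.2433


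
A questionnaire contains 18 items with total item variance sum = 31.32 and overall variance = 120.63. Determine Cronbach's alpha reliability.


alpha = (k/(k-1)) * (1 - sum(si^2)/s_total^2)
= (18/17) * (1 - 31.32/120.63)
alpha = 0.7839

0.7839


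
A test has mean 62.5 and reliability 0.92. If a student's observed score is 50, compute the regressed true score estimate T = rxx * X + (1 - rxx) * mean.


T_est = rxx * X + (1 - rxx) * mean
T_est = 0.92 * 50 + 0.08 * 62.5
T_est = 46.0 + 5.0
T_est = 51.0

51.0


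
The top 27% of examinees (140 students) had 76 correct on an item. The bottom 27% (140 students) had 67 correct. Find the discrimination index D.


p_upper = 76/140 = 0.5429
p_lower = 67/140 = 0.4786
D = 0.5429 - 0.4786 = 0.0643

0.0643


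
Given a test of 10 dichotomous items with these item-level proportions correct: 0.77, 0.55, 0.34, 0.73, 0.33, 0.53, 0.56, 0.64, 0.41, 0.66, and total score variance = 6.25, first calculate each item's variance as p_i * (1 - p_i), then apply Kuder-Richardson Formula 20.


For each item, compute p_i * q_i:
  Item 1: 0.77 * 0.23 = 0.1771
  Item 2: 0.55 * 0.45 = 0.2475
  Item 3: 0.34 * 0.66 = 0.2244
  Item 4: 0.73 * 0.27 = 0.1971
  Item 5: 0.33 * 0.67 = 0.2211
  Item 6: 0.53 * 0.47 = 0.2491
  Item 7: 0.56 * 0.44 = 0.2464
  Item 8: 0.64 * 0.36 = 0.2304
  Item 9: 0.41 * 0.59 = 0.2419
  Item 10: 0.66 * 0.34 = 0.2244
Sum(p_i * q_i) = 0.1771 + 0.2475 + 0.2244 + 0.1971 + 0.2211 + 0.2491 + 0.2464 + 0.2304 + 0.2419 + 0.2244 = 2.2594
KR-20 = (k/(k-1)) * (1 - Sum(p_i*q_i) / Var_total)
= (10/9) * (1 - 2.2594/6.25)
= 1.1111 * 0.6385
KR-20 = 0.7094

0.7094


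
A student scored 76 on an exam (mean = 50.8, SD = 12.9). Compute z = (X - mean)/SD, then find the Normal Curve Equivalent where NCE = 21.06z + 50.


z = (X - mean) / SD = (76 - 50.8) / 12.9
z = 25.2 / 12.9
z = 1.9535
NCE = NCE = 21.06z + 50
Carry z at full precision (z = 25.2 / 12.9) into the conversion:
NCE = 21.06 * (25.2 / 12.9) + 50 = 530.712 / 12.9 + 50
NCE = 41.1405 + 50
NCE = 91.1405

91.1405


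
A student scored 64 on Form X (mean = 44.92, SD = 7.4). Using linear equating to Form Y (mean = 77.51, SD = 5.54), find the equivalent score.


slope = SD_Y / SD_X = 5.54 / 7.4 ~ 0.7486
intercept = mean_Y - slope * mean_X = 77.51 - (5.54 / 7.4) * 44.92 ~ 43.8807
Y = slope * X + intercept. To avoid rounding drift from the rounded slope/intercept, evaluate the equivalent form Y = mean_Y + SD_Y * (X - mean_X) / SD_X at full precision:
Y = 77.51 + 5.54 * (64 - 44.92) / 7.4
Y = 77.51 + 5.54 * 19.08 / 7.4
Y = 77.51 + 105.7032 / 7.4
Y = 77.51 + 14.2842
Y = 91.7942

91.7942


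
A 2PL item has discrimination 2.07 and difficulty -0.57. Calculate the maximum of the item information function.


For 2PL, max info at theta = b = -0.57
I_max = a^2 / 4 = 2.07^2 / 4
= 4.2849 / 4
I_max = 1.0712

1.0712


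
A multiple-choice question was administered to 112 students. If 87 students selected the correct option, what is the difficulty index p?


Item difficulty p = number correct / total examinees
p = 87 / 112
p = 0.7768

0.7768


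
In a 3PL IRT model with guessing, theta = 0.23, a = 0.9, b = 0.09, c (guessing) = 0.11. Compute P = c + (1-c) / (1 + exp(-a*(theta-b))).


logit = 0.9*(0.23 - 0.09) = 0.126
P* = 1/(1 + exp(-0.126)) = 0.5315
P = 0.11 + (1 - 0.11) * 0.5315
P = 0.583

0.583


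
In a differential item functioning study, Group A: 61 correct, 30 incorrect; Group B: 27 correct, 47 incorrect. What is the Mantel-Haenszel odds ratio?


Odds_A = 61/30 = 2.0333
Odds_B = 27/47 = 0.5745
OR = Odds_A / Odds_B = 2.0333 / 0.5745
Exactly, OR = (61 * 47) / (30 * 27) = 2867 / 810
OR = 3.5395

3.5395


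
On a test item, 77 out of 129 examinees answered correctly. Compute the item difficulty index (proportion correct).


Item difficulty p = number correct / total examinees
p = 77 / 129
p = 0.5969

0.5969


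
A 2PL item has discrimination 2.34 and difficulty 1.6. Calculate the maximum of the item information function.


For 2PL, max info at theta = b = 1.6
I_max = a^2 / 4 = 2.34^2 / 4
= 5.4756 / 4
I_max = 1.3689

1.3689


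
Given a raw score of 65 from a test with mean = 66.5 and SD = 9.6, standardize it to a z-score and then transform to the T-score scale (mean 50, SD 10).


z = (X - mean) / SD = (65 - 66.5) / 9.6
z = -1.5 / 9.6
z = -0.1562
T-score = T = 50 + 10z
Carry z at full precision (z = -1.5 / 9.6) into the conversion:
T-score = 50 + 10 * (-1.5 / 9.6) = 50 + -15 / 9.6
T-score = 50 + -1.5625
T-score = 48.4375

48.4375


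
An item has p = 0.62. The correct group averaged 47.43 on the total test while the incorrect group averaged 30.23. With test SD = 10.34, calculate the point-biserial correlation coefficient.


q = 1 - p = 0.38
rpb = ((M1 - M0) / SD) * sqrt(p * q)
rpb = ((47.43 - 30.23) / 10.34) * sqrt(0.62 * 0.38)
rpb = 0.8074

0.8074


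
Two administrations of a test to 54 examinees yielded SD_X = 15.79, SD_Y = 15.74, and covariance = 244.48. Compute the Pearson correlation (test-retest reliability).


r = cov(X,Y) / (SD_X * SD_Y)
r = 244.48 / (15.79 * 15.74)
r = 244.48 / 248.5346
r = 0.9837

0.9837


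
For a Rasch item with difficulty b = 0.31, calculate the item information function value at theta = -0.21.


P = 1/(1+exp(-(-0.21-0.31))) = 0.3729
I = P*(1-P) = 0.3729 * 0.6271
I = 0.2338

0.2338


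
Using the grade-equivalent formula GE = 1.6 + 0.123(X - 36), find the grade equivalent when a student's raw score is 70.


raw - median = 70 - 36 = 34
slope * diff = 0.123 * 34 = 4.182
GE = 1.6 + 4.182
GE = 5.782

5.782


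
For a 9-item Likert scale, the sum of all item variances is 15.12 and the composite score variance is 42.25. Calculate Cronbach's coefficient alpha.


alpha = (k/(k-1)) * (1 - sum(si^2)/s_total^2)
= (9/8) * (1 - 15.12/42.25)
alpha = 0.7224

0.7224


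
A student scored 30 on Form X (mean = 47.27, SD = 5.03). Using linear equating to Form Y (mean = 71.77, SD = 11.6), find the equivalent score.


slope = SD_Y / SD_X = 11.6 / 5.03 ~ 2.3062
intercept = mean_Y - slope * mean_X = 71.77 - (11.6 / 5.03) * 47.27 ~ -37.2423
Y = slope * X + intercept. To avoid rounding drift from the rounded slope/intercept, evaluate the equivalent form Y = mean_Y + SD_Y * (X - mean_X) / SD_X at full precision:
Y = 71.77 + 11.6 * (30 - 47.27) / 5.03
Y = 71.77 - 11.6 * 17.27 / 5.03
Y = 71.77 - 200.332 / 5.03
Y = 71.77 - 39.8274
Y = 31.9426

31.9426


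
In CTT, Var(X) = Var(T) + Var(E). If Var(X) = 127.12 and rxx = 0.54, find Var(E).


var_true = rxx * var_obs = 0.54 * 127.12 = 68.6448
var_error = var_obs - var_true
var_error = 127.12 - 68.6448
var_error = 58.4752

58.4752


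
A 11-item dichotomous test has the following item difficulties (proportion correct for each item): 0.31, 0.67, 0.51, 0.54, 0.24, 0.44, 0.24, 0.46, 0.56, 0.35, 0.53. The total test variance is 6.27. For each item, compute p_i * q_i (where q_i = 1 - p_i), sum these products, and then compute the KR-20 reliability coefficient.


For each item, compute p_i * q_i:
  Item 1: 0.31 * 0.69 = 0.2139
  Item 2: 0.67 * 0.33 = 0.2211
  Item 3: 0.51 * 0.49 = 0.2499
  Item 4: 0.54 * 0.46 = 0.2484
  Item 5: 0.24 * 0.76 = 0.1824
  Item 6: 0.44 * 0.56 = 0.2464
  Item 7: 0.24 * 0.76 = 0.1824
  Item 8: 0.46 * 0.54 = 0.2484
  Item 9: 0.56 * 0.44 = 0.2464
  Item 10: 0.35 * 0.65 = 0.2275
  Item 11: 0.53 * 0.47 = 0.2491
Sum(p_i * q_i) = 0.2139 + 0.2211 + 0.2499 + 0.2484 + 0.1824 + 0.2464 + 0.1824 + 0.2484 + 0.2464 + 0.2275 + 0.2491 = 2.5159
KR-20 = (k/(k-1)) * (1 - Sum(p_i*q_i) / Var_total)
= (11/10) * (1 - 2.5159/6.27)
= 1.1 * 0.5987
KR-20 = 0.6586

0.6586


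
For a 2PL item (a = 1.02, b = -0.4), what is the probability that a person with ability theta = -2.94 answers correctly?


a*(theta - b) = 1.02 * (-2.94 - -0.4) = -2.5908
exp(--2.5908) = 13.3404
P = 1 / (1 + 13.3404)
P = 0.0697

0.0697


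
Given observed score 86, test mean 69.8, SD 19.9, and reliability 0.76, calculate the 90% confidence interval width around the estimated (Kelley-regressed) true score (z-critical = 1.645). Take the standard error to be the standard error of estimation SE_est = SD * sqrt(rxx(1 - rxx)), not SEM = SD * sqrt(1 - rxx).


True score estimate = 0.76*86 + 0.24*69.8 = 82.112
SE_est = SD * sqrt(rxx * (1 - rxx)) = 19.9 * sqrt(0.76 * 0.24) = 19.9 * sqrt(0.1824) = 8.498954
CI = T_est +/- z * SE_est, so width = 2 * z * SE_est = 2 * 1.645 * 8.498954
Width = 27.9616

27.9616


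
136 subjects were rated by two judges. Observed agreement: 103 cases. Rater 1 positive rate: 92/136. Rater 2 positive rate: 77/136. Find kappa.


P_o = 103/136 = 0.757353
P_e = (92*77 + 44*59) / 18496 = 0.523356
kappa = (P_o - P_e) / (1 - P_e)
kappa = (0.757353 - 0.523356) / (1 - 0.523356)
kappa = 0.4909

0.4909


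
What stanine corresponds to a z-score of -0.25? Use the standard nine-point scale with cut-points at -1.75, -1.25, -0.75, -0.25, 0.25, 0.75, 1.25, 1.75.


Stanine boundaries: [-1.75, -1.25, -0.75, -0.25, 0.25, 0.75, 1.25, 1.75]
z = -0.25
Check each boundary:
  z >= -1.75 -> could be stanine 2
  z >= -1.25 -> could be stanine 3
  z >= -0.75 -> could be stanine 4
  z >= -0.25 -> could be stanine 5
  z < 0.25
  z < 0.75
  z < 1.25
  z < 1.75
Highest qualifying boundary gives stanine = 5

5


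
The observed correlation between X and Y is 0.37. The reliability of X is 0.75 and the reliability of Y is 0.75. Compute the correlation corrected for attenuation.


r_corrected = rxy / sqrt(rxx * ryy)
= 0.37 / sqrt(0.75 * 0.75)
= 0.37 / sqrt(0.5625)
= 0.37 / 0.75
r_corrected = 0.4933

0.4933


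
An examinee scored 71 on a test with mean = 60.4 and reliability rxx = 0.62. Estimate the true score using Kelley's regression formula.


T_est = rxx * X + (1 - rxx) * mean
T_est = 0.62 * 71 + 0.38 * 60.4
T_est = 44.02 + 22.952
T_est = 66.972

66.972


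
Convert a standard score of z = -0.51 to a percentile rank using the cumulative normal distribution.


CDF(z) = 0.5 * (1 + erf(z/sqrt(2)))
erf(-0.3606) = -0.3899
CDF = 0.305
Percentile rank = 0.305 * 100 = 30.5

30.5


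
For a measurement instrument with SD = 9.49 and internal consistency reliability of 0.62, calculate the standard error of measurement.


SEM = SD * sqrt(1 - rxx)
SEM = 9.49 * sqrt(1 - 0.62)
SEM = 9.49 * sqrt(0.38) = 9.49 * 0.616441
SEM = 5.85

5.85


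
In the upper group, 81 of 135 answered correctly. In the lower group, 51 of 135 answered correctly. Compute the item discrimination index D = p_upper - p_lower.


p_upper = 81/135 = 0.6
p_lower = 51/135 = 0.3778
D = 0.6 - 0.3778 = 0.2222

0.2222


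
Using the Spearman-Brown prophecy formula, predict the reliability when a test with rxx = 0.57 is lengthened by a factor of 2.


r_new = (n * rxx) / (1 + (n-1) * rxx)
r_new = (2 * 0.57) / (1 + 1 * 0.57)
r_new = 1.14 / 1.57
r_new = 0.7261

0.7261


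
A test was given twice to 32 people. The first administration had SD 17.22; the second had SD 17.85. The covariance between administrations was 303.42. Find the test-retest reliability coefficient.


r = cov(X,Y) / (SD_X * SD_Y)
r = 303.42 / (17.22 * 17.85)
r = 303.42 / 307.377
r = 0.9871

0.9871


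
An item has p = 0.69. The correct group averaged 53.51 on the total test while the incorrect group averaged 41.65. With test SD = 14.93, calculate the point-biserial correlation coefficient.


q = 1 - p = 0.31
rpb = ((M1 - M0) / SD) * sqrt(p * q)
rpb = ((53.51 - 41.65) / 14.93) * sqrt(0.69 * 0.31)
rpb = 0.3674

0.3674


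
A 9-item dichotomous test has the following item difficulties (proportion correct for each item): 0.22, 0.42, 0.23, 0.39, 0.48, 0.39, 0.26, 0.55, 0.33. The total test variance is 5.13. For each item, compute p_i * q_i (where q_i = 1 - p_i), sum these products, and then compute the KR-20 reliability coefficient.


For each item, compute p_i * q_i:
  Item 1: 0.22 * 0.78 = 0.1716
  Item 2: 0.42 * 0.58 = 0.2436
  Item 3: 0.23 * 0.77 = 0.1771
  Item 4: 0.39 * 0.61 = 0.2379
  Item 5: 0.48 * 0.52 = 0.2496
  Item 6: 0.39 * 0.61 = 0.2379
  Item 7: 0.26 * 0.74 = 0.1924
  Item 8: 0.55 * 0.45 = 0.2475
  Item 9: 0.33 * 0.67 = 0.2211
Sum(p_i * q_i) = 0.1716 + 0.2436 + 0.1771 + 0.2379 + 0.2496 + 0.2379 + 0.1924 + 0.2475 + 0.2211 = 1.9787
KR-20 = (k/(k-1)) * (1 - Sum(p_i*q_i) / Var_total)
= (9/8) * (1 - 1.9787/5.13)
= 1.125 * 0.6143
KR-20 = 0.6911

0.6911


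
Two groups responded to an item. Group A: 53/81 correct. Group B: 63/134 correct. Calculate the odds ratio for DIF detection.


Odds_A = 53/28 = 1.8929
Odds_B = 63/71 = 0.8873
OR = Odds_A / Odds_B = 1.8929 / 0.8873
Exactly, OR = (53 * 71) / (28 * 63) = 3763 / 1764
OR = 2.1332

2.1332


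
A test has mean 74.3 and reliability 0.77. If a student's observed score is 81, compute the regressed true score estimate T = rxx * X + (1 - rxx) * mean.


T_est = rxx * X + (1 - rxx) * mean
T_est = 0.77 * 81 + 0.23 * 74.3
T_est = 62.37 + 17.089
T_est = 79.459

79.459


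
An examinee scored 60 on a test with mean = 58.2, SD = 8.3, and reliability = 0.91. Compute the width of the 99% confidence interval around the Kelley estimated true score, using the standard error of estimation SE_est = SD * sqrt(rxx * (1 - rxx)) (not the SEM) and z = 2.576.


True score estimate = 0.91*60 + 0.09*58.2 = 59.838
SE_est = SD * sqrt(rxx * (1 - rxx)) = 8.3 * sqrt(0.91 * 0.09) = 8.3 * sqrt(0.0819) = 2.375309
CI = T_est +/- z * SE_est, so width = 2 * z * SE_est = 2 * 2.576 * 2.375309
Width = 12.2376

12.2376


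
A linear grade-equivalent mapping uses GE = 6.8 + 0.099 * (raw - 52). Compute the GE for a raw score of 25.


raw - median = 25 - 52 = -27
slope * diff = 0.099 * -27 = -2.673
GE = 6.8 + -2.673
GE = 4.127

4.127


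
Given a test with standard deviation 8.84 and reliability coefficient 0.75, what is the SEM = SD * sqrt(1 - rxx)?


SEM = SD * sqrt(1 - rxx)
SEM = 8.84 * sqrt(1 - 0.75)
SEM = 8.84 * sqrt(0.25) = 8.84 * 0.5
SEM = 4.42

4.42


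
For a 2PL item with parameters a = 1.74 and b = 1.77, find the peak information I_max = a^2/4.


For 2PL, max info at theta = b = 1.77
I_max = a^2 / 4 = 1.74^2 / 4
= 3.0276 / 4
I_max = 0.7569

0.7569


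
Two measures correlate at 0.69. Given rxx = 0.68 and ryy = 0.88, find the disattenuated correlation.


r_corrected = rxy / sqrt(rxx * ryy)
= 0.69 / sqrt(0.68 * 0.88)
= 0.69 / sqrt(0.5984)
= 0.69 / 0.773563
r_corrected = 0.892

0.892


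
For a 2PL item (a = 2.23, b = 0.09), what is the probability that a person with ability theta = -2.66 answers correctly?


a*(theta - b) = 2.23 * (-2.66 - 0.09) = -6.1325
exp(--6.1325) = 460.5862
P = 1 / (1 + 460.5862)
P = 0.0022

0.0022


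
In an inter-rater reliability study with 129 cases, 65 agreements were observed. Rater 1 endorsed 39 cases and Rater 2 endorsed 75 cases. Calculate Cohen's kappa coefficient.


P_o = 65/129 = 0.503876
P_e = (39*75 + 90*54) / 16641 = 0.46782
kappa = (P_o - P_e) / (1 - P_e)
kappa = (0.503876 - 0.46782) / (1 - 0.46782)
kappa = 0.0678

0.0678
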